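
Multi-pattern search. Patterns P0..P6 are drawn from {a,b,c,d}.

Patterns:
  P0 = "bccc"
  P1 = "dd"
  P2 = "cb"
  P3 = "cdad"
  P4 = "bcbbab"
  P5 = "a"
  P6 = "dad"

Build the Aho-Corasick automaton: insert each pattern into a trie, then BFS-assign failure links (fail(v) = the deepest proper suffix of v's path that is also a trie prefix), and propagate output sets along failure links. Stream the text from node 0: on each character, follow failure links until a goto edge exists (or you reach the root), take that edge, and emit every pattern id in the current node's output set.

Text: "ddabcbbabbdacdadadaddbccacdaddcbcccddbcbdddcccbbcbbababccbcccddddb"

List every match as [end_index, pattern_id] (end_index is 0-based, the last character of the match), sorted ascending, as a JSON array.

Build:
Trie nodes:
  n0 'ε': a→16 b→1 c→7 d→5
  n1 'b': c→2
  n2 'bc': b→12 c→3
  n3 'bcc': c→4
  n4 'bccc': ·  [P0 ends]
  n5 'd': a→17 d→6
  n6 'dd': ·  [P1 ends]
  n7 'c': b→8 d→9
  n8 'cb': ·  [P2 ends]
  n9 'cd': a→10
  n10 'cda': d→11
  n11 'cdad': ·  [P3 ends]
  n12 'bcb': b→13
  n13 'bcbb': a→14
  n14 'bcbba': b→15
  n15 'bcbbab': ·  [P4 ends]
  n16 'a': ·  [P5 ends]
  n17 'da': d→18
  n18 'dad': ·  [P6 ends]

BFS fail/out derivation:
  fail(1) 'b': from fail(0)=0 chase 'b': 0 ⇒ 0;  out=∅∪out(0)=∅
  fail(5) 'd': from fail(0)=0 chase 'd': 0 ⇒ 0;  out=∅∪out(0)=∅
  fail(7) 'c': from fail(0)=0 chase 'c': 0 ⇒ 0;  out=∅∪out(0)=∅
  fail(16) 'a': from fail(0)=0 chase 'a': 0 ⇒ 0;  out={5}∪out(0)={5}
  fail(2) 'bc': from fail(1)=0 chase 'c': 0 ⇒ 7;  out=∅∪out(7)=∅
  fail(6) 'dd': from fail(5)=0 chase 'd': 0 ⇒ 5;  out={1}∪out(5)={1}
  fail(8) 'cb': from fail(7)=0 chase 'b': 0 ⇒ 1;  out={2}∪out(1)={2}
  fail(9) 'cd': from fail(7)=0 chase 'd': 0 ⇒ 5;  out=∅∪out(5)=∅
  fail(17) 'da': from fail(5)=0 chase 'a': 0 ⇒ 16;  out=∅∪out(16)={5}
  fail(3) 'bcc': from fail(2)=7 chase 'c': 7→0 ⇒ 7;  out=∅∪out(7)=∅
  fail(10) 'cda': from fail(9)=5 chase 'a': 5 ⇒ 17;  out=∅∪out(17)={5}
  fail(12) 'bcb': from fail(2)=7 chase 'b': 7 ⇒ 8;  out=∅∪out(8)={2}
  fail(18) 'dad': from fail(17)=16 chase 'd': 16→0 ⇒ 5;  out={6}∪out(5)={6}
  fail(4) 'bccc': from fail(3)=7 chase 'c': 7→0 ⇒ 7;  out={0}∪out(7)={0}
  fail(11) 'cdad': from fail(10)=17 chase 'd': 17 ⇒ 18;  out={3}∪out(18)={3,6}
  fail(13) 'bcbb': from fail(12)=8 chase 'b': 8→1→0 ⇒ 1;  out=∅∪out(1)=∅
  fail(14) 'bcbba': from fail(13)=1 chase 'a': 1→0 ⇒ 16;  out=∅∪out(16)={5}
  fail(15) 'bcbbab': from fail(14)=16 chase 'b': 16→0 ⇒ 1;  out={4}∪out(1)={4}

Run:
pos 0 'd': at 5
pos 1 'd': at 6  ** P1@[0:1]
pos 2 'a': at 17 (fail-walked)  ** P5@[2:2]
pos 3 'b': at 1 (fail-walked)
pos 4 'c': at 2
pos 5 'b': at 12  ** P2@[4:5]
pos 6 'b': at 13
pos 7 'a': at 14  ** P5@[7:7]
pos 8 'b': at 15  ** P4@[3:8]
pos 9 'b': at 1 (fail-walked)
pos 10 'd': at 5 (fail-walked)
pos 11 'a': at 17  ** P5@[11:11]
pos 12 'c': at 7 (fail-walked)
pos 13 'd': at 9
pos 14 'a': at 10  ** P5@[14:14]
pos 15 'd': at 11  ** P3@[12:15],P6@[13:15]
pos 16 'a': at 17 (fail-walked)  ** P5@[16:16]
pos 17 'd': at 18  ** P6@[15:17]
pos 18 'a': at 17 (fail-walked)  ** P5@[18:18]
pos 19 'd': at 18  ** P6@[17:19]
pos 20 'd': at 6 (fail-walked)  ** P1@[19:20]
pos 21 'b': at 1 (fail-walked)
pos 22 'c': at 2
pos 23 'c': at 3
pos 24 'a': at 16 (fail-walked)  ** P5@[24:24]
pos 25 'c': at 7 (fail-walked)
pos 26 'd': at 9
pos 27 'a': at 10  ** P5@[27:27]
pos 28 'd': at 11  ** P3@[25:28],P6@[26:28]
pos 29 'd': at 6 (fail-walked)  ** P1@[28:29]
pos 30 'c': at 7 (fail-walked)
pos 31 'b': at 8  ** P2@[30:31]
pos 32 'c': at 2 (fail-walked)
pos 33 'c': at 3
pos 34 'c': at 4  ** P0@[31:34]
pos 35 'd': at 9 (fail-walked)
pos 36 'd': at 6 (fail-walked)  ** P1@[35:36]
pos 37 'b': at 1 (fail-walked)
pos 38 'c': at 2
pos 39 'b': at 12  ** P2@[38:39]
pos 40 'd': at 5 (fail-walked)
pos 41 'd': at 6  ** P1@[40:41]
pos 42 'd': at 6 (fail-walked)  ** P1@[41:42]
pos 43 'c': at 7 (fail-walked)
pos 44 'c': at 7 (fail-walked)
pos 45 'c': at 7 (fail-walked)
pos 46 'b': at 8  ** P2@[45:46]
pos 47 'b': at 1 (fail-walked)
pos 48 'c': at 2
pos 49 'b': at 12  ** P2@[48:49]
pos 50 'b': at 13
pos 51 'a': at 14  ** P5@[51:51]
pos 52 'b': at 15  ** P4@[47:52]
pos 53 'a': at 16 (fail-walked)  ** P5@[53:53]
pos 54 'b': at 1 (fail-walked)
pos 55 'c': at 2
pos 56 'c': at 3
pos 57 'b': at 8 (fail-walked)  ** P2@[56:57]
pos 58 'c': at 2 (fail-walked)
pos 59 'c': at 3
pos 60 'c': at 4  ** P0@[57:60]
pos 61 'd': at 9 (fail-walked)
pos 62 'd': at 6 (fail-walked)  ** P1@[61:62]
pos 63 'd': at 6 (fail-walked)  ** P1@[62:63]
pos 64 'd': at 6 (fail-walked)  ** P1@[63:64]
pos 65 'b': at 1 (fail-walked)

All matches (sorted): [[1,1],[2,5],[5,2],[7,5],[8,4],[11,5],[14,5],[15,3],[15,6],[16,5],[17,6],[18,5],[19,6],[20,1],[24,5],[27,5],[28,3],[28,6],[29,1],[31,2],[34,0],[36,1],[39,2],[41,1],[42,1],[46,2],[49,2],[51,5],[52,4],[53,5],[57,2],[60,0],[62,1],[63,1],[64,1]]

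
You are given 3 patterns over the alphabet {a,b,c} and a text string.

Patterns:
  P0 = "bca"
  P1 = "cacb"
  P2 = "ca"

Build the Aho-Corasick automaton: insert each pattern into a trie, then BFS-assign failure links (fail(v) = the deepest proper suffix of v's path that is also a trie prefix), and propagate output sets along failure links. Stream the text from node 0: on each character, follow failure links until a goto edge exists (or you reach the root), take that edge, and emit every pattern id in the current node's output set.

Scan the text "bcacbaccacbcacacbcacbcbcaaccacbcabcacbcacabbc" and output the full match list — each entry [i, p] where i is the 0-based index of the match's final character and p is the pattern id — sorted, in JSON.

Build:
Trie nodes:
  n0 'ε': b→1 c→4
  n1 'b': c→2
  n2 'bc': a→3
  n3 'bca': ·  ←P0
  n4 'c': a→5
  n5 'ca': c→6  ←P2
  n6 'cac': b→7
  n7 'cacb': ·  ←P1

Failure links (BFS by depth):
  fail(1) 'b': from fail(0)=0 chase 'b': 0 ⇒ 0;  out=∅∪out(0)=∅
  fail(4) 'c': from fail(0)=0 chase 'c': 0 ⇒ 0;  out=∅∪out(0)=∅
  fail(2) 'bc': from fail(1)=0 chase 'c': 0 ⇒ 4;  out=∅∪out(4)=∅
  fail(5) 'ca': from fail(4)=0 chase 'a': 0 ⇒ 0;  out={2}∪out(0)={2}
  fail(3) 'bca': from fail(2)=4 chase 'a': 4 ⇒ 5;  out={0}∪out(5)={0,2}
  fail(6) 'cac': from fail(5)=0 chase 'c': 0 ⇒ 4;  out=∅∪out(4)=∅
  fail(7) 'cacb': from fail(6)=4 chase 'b': 4→0 ⇒ 1;  out={1}∪out(1)={1}

Scan:
i=0 'b': node 0→1
i=1 'c': node 1→2
i=2 'a': node 2→3  emit P0@[0:2],P2@[1:2]
i=3 'c': node 3→6 (via fail)
i=4 'b': node 6→7  emit P1@[1:4]
i=5 'a': node 7→0 (via fail)
i=6 'c': node 0→4
i=7 'c': node 4→4 (via fail)
i=8 'a': node 4→5  emit P2@[7:8]
i=9 'c': node 5→6
i=10 'b': node 6→7  emit P1@[7:10]
i=11 'c': node 7→2 (via fail)
i=12 'a': node 2→3  emit P0@[10:12],P2@[11:12]
i=13 'c': node 3→6 (via fail)
i=14 'a': node 6→5 (via fail)  emit P2@[13:14]
i=15 'c': node 5→6
i=16 'b': node 6→7  emit P1@[13:16]
i=17 'c': node 7→2 (via fail)
i=18 'a': node 2→3  emit P0@[16:18],P2@[17:18]
i=19 'c': node 3→6 (via fail)
i=20 'b': node 6→7  emit P1@[17:20]
i=21 'c': node 7→2 (via fail)
i=22 'b': node 2→1 (via fail)
i=23 'c': node 1→2
i=24 'a': node 2→3  emit P0@[22:24],P2@[23:24]
i=25 'a': node 3→0 (via fail)
i=26 'c': node 0→4
i=27 'c': node 4→4 (via fail)
i=28 'a': node 4→5  emit P2@[27:28]
i=29 'c': node 5→6
i=30 'b': node 6→7  emit P1@[27:30]
i=31 'c': node 7→2 (via fail)
i=32 'a': node 2→3  emit P0@[30:32],P2@[31:32]
i=33 'b': node 3→1 (via fail)
i=34 'c': node 1→2
i=35 'a': node 2→3  emit P0@[33:35],P2@[34:35]
i=36 'c': node 3→6 (via fail)
i=37 'b': node 6→7  emit P1@[34:37]
i=38 'c': node 7→2 (via fail)
i=39 'a': node 2→3  emit P0@[37:39],P2@[38:39]
i=40 'c': node 3→6 (via fail)
i=41 'a': node 6→5 (via fail)  emit P2@[40:41]
i=42 'b': node 5→1 (via fail)
i=43 'b': node 1→1 (via fail)
i=44 'c': node 1→2

Matches: [[2,0],[2,2],[4,1],[8,2],[10,1],[12,0],[12,2],[14,2],[16,1],[18,0],[18,2],[20,1],[24,0],[24,2],[28,2],[30,1],[32,0],[32,2],[35,0],[35,2],[37,1],[39,0],[39,2],[41,2]]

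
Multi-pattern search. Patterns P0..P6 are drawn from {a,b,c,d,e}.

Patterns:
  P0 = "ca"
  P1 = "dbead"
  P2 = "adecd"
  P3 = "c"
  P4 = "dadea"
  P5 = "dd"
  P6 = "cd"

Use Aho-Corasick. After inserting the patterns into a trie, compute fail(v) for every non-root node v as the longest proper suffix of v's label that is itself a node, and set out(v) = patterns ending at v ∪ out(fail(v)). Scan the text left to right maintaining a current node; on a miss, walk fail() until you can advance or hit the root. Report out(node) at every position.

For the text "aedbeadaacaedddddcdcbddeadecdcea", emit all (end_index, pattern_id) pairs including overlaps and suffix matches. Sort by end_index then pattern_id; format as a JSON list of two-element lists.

Construct AC machine:
Trie (insert patterns):
  0='ε' goto a→8 c→1 d→3
  1='c' goto a→2 d→18  ←P3
  2='ca' goto ·  ←P0
  3='d' goto a→13 b→4 d→17
  4='db' goto e→5
  5='dbe' goto a→6
  6='dbea' goto d→7
  7='dbead' goto ·  ←P1
  8='a' goto d→9
  9='ad' goto e→10
  10='ade' goto c→11
  11='adec' goto d→12
  12='adecd' goto ·  ←P2
  13='da' goto d→14
  14='dad' goto e→15
  15='dade' goto a→16
  16='dadea' goto ·  ←P4
  17='dd' goto ·  ←P5
  18='cd' goto ·  ←P6

BFS fail/out derivation:
  fail(1) 'c': from fail(0)=0 chase 'c': 0 ⇒ 0;  out={3}∪out(0)={3}
  fail(3) 'd': from fail(0)=0 chase 'd': 0 ⇒ 0;  out=∅∪out(0)=∅
  fail(8) 'a': from fail(0)=0 chase 'a': 0 ⇒ 0;  out=∅∪out(0)=∅
  fail(2) 'ca': from fail(1)=0 chase 'a': 0 ⇒ 8;  out={0}∪out(8)={0}
  fail(4) 'db': from fail(3)=0 chase 'b': 0 ⇒ 0;  out=∅∪out(0)=∅
  fail(9) 'ad': from fail(8)=0 chase 'd': 0 ⇒ 3;  out=∅∪out(3)=∅
  fail(13) 'da': from fail(3)=0 chase 'a': 0 ⇒ 8;  out=∅∪out(8)=∅
  fail(17) 'dd': from fail(3)=0 chase 'd': 0 ⇒ 3;  out={5}∪out(3)={5}
  fail(18) 'cd': from fail(1)=0 chase 'd': 0 ⇒ 3;  out={6}∪out(3)={6}
  fail(5) 'dbe': from fail(4)=0 chase 'e': 0 ⇒ 0;  out=∅∪out(0)=∅
  fail(10) 'ade': from fail(9)=3 chase 'e': 3→0 ⇒ 0;  out=∅∪out(0)=∅
  fail(14) 'dad': from fail(13)=8 chase 'd': 8 ⇒ 9;  out=∅∪out(9)=∅
  fail(6) 'dbea': from fail(5)=0 chase 'a': 0 ⇒ 8;  out=∅∪out(8)=∅
  fail(11) 'adec': from fail(10)=0 chase 'c': 0 ⇒ 1;  out=∅∪out(1)={3}
  fail(15) 'dade': from fail(14)=9 chase 'e': 9 ⇒ 10;  out=∅∪out(10)=∅
  fail(7) 'dbead': from fail(6)=8 chase 'd': 8 ⇒ 9;  out={1}∪out(9)={1}
  fail(12) 'adecd': from fail(11)=1 chase 'd': 1 ⇒ 18;  out={2}∪out(18)={2,6}
  fail(16) 'dadea': from fail(15)=10 chase 'a': 10→0 ⇒ 8;  out={4}∪out(8)={4}

Run:
pos 0 'a': at 8
pos 1 'e': at 0 ·f
pos 2 'd': at 3
pos 3 'b': at 4
pos 4 'e': at 5
pos 5 'a': at 6
pos 6 'd': at 7  emit P1@[2:6]
pos 7 'a': at 13 ·f
pos 8 'a': at 8 ·f
pos 9 'c': at 1 ·f  emit P3@[9:9]
pos 10 'a': at 2  emit P0@[9:10]
pos 11 'e': at 0 ·f
pos 12 'd': at 3
pos 13 'd': at 17  emit P5@[12:13]
pos 14 'd': at 17 ·f  emit P5@[13:14]
pos 15 'd': at 17 ·f  emit P5@[14:15]
pos 16 'd': at 17 ·f  emit P5@[15:16]
pos 17 'c': at 1 ·f  emit P3@[17:17]
pos 18 'd': at 18  emit P6@[17:18]
pos 19 'c': at 1 ·f  emit P3@[19:19]
pos 20 'b': at 0 ·f
pos 21 'd': at 3
pos 22 'd': at 17  emit P5@[21:22]
pos 23 'e': at 0 ·f
pos 24 'a': at 8
pos 25 'd': at 9
pos 26 'e': at 10
pos 27 'c': at 11  emit P3@[27:27]
pos 28 'd': at 12  emit P2@[24:28],P6@[27:28]
pos 29 'c': at 1 ·f  emit P3@[29:29]
pos 30 'e': at 0 ·f
pos 31 'a': at 8

All matches (sorted): [[6,1],[9,3],[10,0],[13,5],[14,5],[15,5],[16,5],[17,3],[18,6],[19,3],[22,5],[27,3],[28,2],[28,6],[29,3]]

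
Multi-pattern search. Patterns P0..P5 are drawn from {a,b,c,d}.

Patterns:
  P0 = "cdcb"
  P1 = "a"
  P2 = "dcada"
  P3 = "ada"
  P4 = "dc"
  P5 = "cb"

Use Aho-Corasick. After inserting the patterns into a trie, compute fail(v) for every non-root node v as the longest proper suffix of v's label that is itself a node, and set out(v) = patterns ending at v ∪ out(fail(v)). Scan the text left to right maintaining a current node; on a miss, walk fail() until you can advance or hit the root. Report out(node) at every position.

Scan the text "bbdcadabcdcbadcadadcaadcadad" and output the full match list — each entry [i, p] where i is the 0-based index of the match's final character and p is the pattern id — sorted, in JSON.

Build automaton:
Trie nodes:
  0='ε' goto a→5 c→1 d→6
  1='c' goto b→13 d→2
  2='cd' goto c→3
  3='cdc' goto b→4
  4='cdcb' goto ·  [P0 ends]
  5='a' goto d→11  [P1 ends]
  6='d' goto c→7
  7='dc' goto a→8  [P4 ends]
  8='dca' goto d→9
  9='dcad' goto a→10
  10='dcada' goto ·  [P2 ends]
  11='ad' goto a→12
  12='ada' goto ·  [P3 ends]
  13='cb' goto ·  [P5 ends]

Failure links (BFS by depth):
  n1('c'): parent n0 fail=0; on 'c' 0 → fail=0;  out ∅∪∅=∅
  n5('a'): parent n0 fail=0; on 'a' 0 → fail=0;  out {1}∪∅={1}
  n6('d'): parent n0 fail=0; on 'd' 0 → fail=0;  out ∅∪∅=∅
  n2('cd'): parent n1 fail=0; on 'd' 0 → fail=6;  out ∅∪∅=∅
  n7('dc'): parent n6 fail=0; on 'c' 0 → fail=1;  out {4}∪∅={4}
  n11('ad'): parent n5 fail=0; on 'd' 0 → fail=6;  out ∅∪∅=∅
  n13('cb'): parent n1 fail=0; on 'b' 0 → fail=0;  out {5}∪∅={5}
  n3('cdc'): parent n2 fail=6; on 'c' 6 → fail=7;  out ∅∪{4}={4}
  n8('dca'): parent n7 fail=1; on 'a' 1→0 → fail=5;  out ∅∪{1}={1}
  n12('ada'): parent n11 fail=6; on 'a' 6→0 → fail=5;  out {3}∪{1}={1,3}
  n4('cdcb'): parent n3 fail=7; on 'b' 7→1 → fail=13;  out {0}∪{5}={0,5}
  n9('dcad'): parent n8 fail=5; on 'd' 5 → fail=11;  out ∅∪∅=∅
  n10('dcada'): parent n9 fail=11; on 'a' 11 → fail=12;  out {2}∪{1,3}={1,2,3}

Text stream:
[0] read 'b'  n0⇒n0
[1] read 'b'  n0⇒n0
[2] read 'd'  n0⇒n6
[3] read 'c'  n6⇒n7  emit P4@[2:3]
[4] read 'a'  n7⇒n8  emit P1@[4:4]
[5] read 'd'  n8⇒n9
[6] read 'a'  n9⇒n10  emit P1@[6:6],P2@[2:6],P3@[4:6]
[7] read 'b'  n10⇒n0 ·f
[8] read 'c'  n0⇒n1
[9] read 'd'  n1⇒n2
[10] read 'c'  n2⇒n3  emit P4@[9:10]
[11] read 'b'  n3⇒n4  emit P0@[8:11],P5@[10:11]
[12] read 'a'  n4⇒n5 ·f  emit P1@[12:12]
[13] read 'd'  n5⇒n11
[14] read 'c'  n11⇒n7 ·f  emit P4@[13:14]
[15] read 'a'  n7⇒n8  emit P1@[15:15]
[16] read 'd'  n8⇒n9
[17] read 'a'  n9⇒n10  emit P1@[17:17],P2@[13:17],P3@[15:17]
[18] read 'd'  n10⇒n11 ·f
[19] read 'c'  n11⇒n7 ·f  emit P4@[18:19]
[20] read 'a'  n7⇒n8  emit P1@[20:20]
[21] read 'a'  n8⇒n5 ·f  emit P1@[21:21]
[22] read 'd'  n5⇒n11
[23] read 'c'  n11⇒n7 ·f  emit P4@[22:23]
[24] read 'a'  n7⇒n8  emit P1@[24:24]
[25] read 'd'  n8⇒n9
[26] read 'a'  n9⇒n10  emit P1@[26:26],P2@[22:26],P3@[24:26]
[27] read 'd'  n10⇒n11 ·f

Matches: [[3,4],[4,1],[6,1],[6,2],[6,3],[10,4],[11,0],[11,5],[12,1],[14,4],[15,1],[17,1],[17,2],[17,3],[19,4],[20,1],[21,1],[23,4],[24,1],[26,1],[26,2],[26,3]]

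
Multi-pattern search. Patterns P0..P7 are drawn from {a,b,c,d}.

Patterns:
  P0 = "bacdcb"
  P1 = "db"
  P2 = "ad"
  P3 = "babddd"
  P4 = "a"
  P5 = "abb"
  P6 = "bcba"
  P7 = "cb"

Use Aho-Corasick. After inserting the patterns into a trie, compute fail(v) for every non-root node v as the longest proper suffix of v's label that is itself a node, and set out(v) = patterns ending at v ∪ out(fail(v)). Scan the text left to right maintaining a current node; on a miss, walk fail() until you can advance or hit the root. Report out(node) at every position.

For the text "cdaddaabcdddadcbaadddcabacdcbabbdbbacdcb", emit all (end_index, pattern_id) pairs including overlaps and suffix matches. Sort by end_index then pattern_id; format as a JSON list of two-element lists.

Build:
Trie nodes:
  n0 'ε': a→9 b→1 c→20 d→7
  n1 'b': a→2 c→17
  n2 'ba': b→11 c→3
  n3 'bac': d→4
  n4 'bacd': c→5
  n5 'bacdc': b→6
  n6 'bacdcb': ·  [P0 ends]
  n7 'd': b→8
  n8 'db': ·  [P1 ends]
  n9 'a': b→15 d→10  [P4 ends]
  n10 'ad': ·  [P2 ends]
  n11 'bab': d→12
  n12 'babd': d→13
  n13 'babdd': d→14
  n14 'babddd': ·  [P3 ends]
  n15 'ab': b→16
  n16 'abb': ·  [P5 ends]
  n17 'bc': b→18
  n18 'bcb': a→19
  n19 'bcba': ·  [P6 ends]
  n20 'c': b→21
  n21 'cb': ·  [P7 ends]

BFS fail/out derivation:
  n1('b'): parent n0 fail=0; on 'b' 0 → fail=0;  out ∅∪∅=∅
  n7('d'): parent n0 fail=0; on 'd' 0 → fail=0;  out ∅∪∅=∅
  n9('a'): parent n0 fail=0; on 'a' 0 → fail=0;  out {4}∪∅={4}
  n20('c'): parent n0 fail=0; on 'c' 0 → fail=0;  out ∅∪∅=∅
  n2('ba'): parent n1 fail=0; on 'a' 0 → fail=9;  out ∅∪{4}={4}
  n8('db'): parent n7 fail=0; on 'b' 0 → fail=1;  out {1}∪∅={1}
  n10('ad'): parent n9 fail=0; on 'd' 0 → fail=7;  out {2}∪∅={2}
  n15('ab'): parent n9 fail=0; on 'b' 0 → fail=1;  out ∅∪∅=∅
  n17('bc'): parent n1 fail=0; on 'c' 0 → fail=20;  out ∅∪∅=∅
  n21('cb'): parent n20 fail=0; on 'b' 0 → fail=1;  out {7}∪∅={7}
  n3('bac'): parent n2 fail=9; on 'c' 9→0 → fail=20;  out ∅∪∅=∅
  n11('bab'): parent n2 fail=9; on 'b' 9 → fail=15;  out ∅∪∅=∅
  n16('abb'): parent n15 fail=1; on 'b' 1→0 → fail=1;  out {5}∪∅={5}
  n18('bcb'): parent n17 fail=20; on 'b' 20 → fail=21;  out ∅∪{7}={7}
  n4('bacd'): parent n3 fail=20; on 'd' 20→0 → fail=7;  out ∅∪∅=∅
  n12('babd'): parent n11 fail=15; on 'd' 15→1→0 → fail=7;  out ∅∪∅=∅
  n19('bcba'): parent n18 fail=21; on 'a' 21→1 → fail=2;  out {6}∪{4}={4,6}
  n5('bacdc'): parent n4 fail=7; on 'c' 7→0 → fail=20;  out ∅∪∅=∅
  n13('babdd'): parent n12 fail=7; on 'd' 7→0 → fail=7;  out ∅∪∅=∅
  n6('bacdcb'): parent n5 fail=20; on 'b' 20 → fail=21;  out {0}∪{7}={0,7}
  n14('babddd'): parent n13 fail=7; on 'd' 7→0 → fail=7;  out {3}∪∅={3}

Text stream:
pos 0 'c': at 20
pos 1 'd': at 7 ·f
pos 2 'a': at 9 ·f  emit P4@[2:2]
pos 3 'd': at 10  emit P2@[2:3]
pos 4 'd': at 7 ·f
pos 5 'a': at 9 ·f  emit P4@[5:5]
pos 6 'a': at 9 ·f  emit P4@[6:6]
pos 7 'b': at 15
pos 8 'c': at 17 ·f
pos 9 'd': at 7 ·f
pos 10 'd': at 7 ·f
pos 11 'd': at 7 ·f
pos 12 'a': at 9 ·f  emit P4@[12:12]
pos 13 'd': at 10  emit P2@[12:13]
pos 14 'c': at 20 ·f
pos 15 'b': at 21  emit P7@[14:15]
pos 16 'a': at 2 ·f  emit P4@[16:16]
pos 17 'a': at 9 ·f  emit P4@[17:17]
pos 18 'd': at 10  emit P2@[17:18]
pos 19 'd': at 7 ·f
pos 20 'd': at 7 ·f
pos 21 'c': at 20 ·f
pos 22 'a': at 9 ·f  emit P4@[22:22]
pos 23 'b': at 15
pos 24 'a': at 2 ·f  emit P4@[24:24]
pos 25 'c': at 3
pos 26 'd': at 4
pos 27 'c': at 5
pos 28 'b': at 6  emit P0@[23:28],P7@[27:28]
pos 29 'a': at 2 ·f  emit P4@[29:29]
pos 30 'b': at 11
pos 31 'b': at 16 ·f  emit P5@[29:31]
pos 32 'd': at 7 ·f
pos 33 'b': at 8  emit P1@[32:33]
pos 34 'b': at 1 ·f
pos 35 'a': at 2  emit P4@[35:35]
pos 36 'c': at 3
pos 37 'd': at 4
pos 38 'c': at 5
pos 39 'b': at 6  emit P0@[34:39],P7@[38:39]

Matches: [[2,4],[3,2],[5,4],[6,4],[12,4],[13,2],[15,7],[16,4],[17,4],[18,2],[22,4],[24,4],[28,0],[28,7],[29,4],[31,5],[33,1],[35,4],[39,0],[39,7]]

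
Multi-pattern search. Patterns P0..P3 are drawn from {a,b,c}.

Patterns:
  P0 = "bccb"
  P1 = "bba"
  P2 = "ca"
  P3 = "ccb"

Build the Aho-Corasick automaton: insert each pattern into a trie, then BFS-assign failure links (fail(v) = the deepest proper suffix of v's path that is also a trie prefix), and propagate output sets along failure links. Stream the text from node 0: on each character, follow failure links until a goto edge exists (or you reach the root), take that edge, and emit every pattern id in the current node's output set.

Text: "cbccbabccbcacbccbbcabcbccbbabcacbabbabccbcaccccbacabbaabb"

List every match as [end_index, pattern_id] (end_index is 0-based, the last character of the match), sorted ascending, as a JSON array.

Build automaton:
Trie (insert patterns):
  0='ε' goto b→1 c→7
  1='b' goto b→5 c→2
  2='bc' goto c→3
  3='bcc' goto b→4
  4='bccb' goto ·  ←P0
  5='bb' goto a→6
  6='bba' goto ·  ←P1
  7='c' goto a→8 c→9
  8='ca' goto ·  ←P2
  9='cc' goto b→10
  10='ccb' goto ·  ←P3

BFS fail/out derivation:
  fail(1) 'b': from fail(0)=0 chase 'b': 0 ⇒ 0;  out=∅∪out(0)=∅
  fail(7) 'c': from fail(0)=0 chase 'c': 0 ⇒ 0;  out=∅∪out(0)=∅
  fail(2) 'bc': from fail(1)=0 chase 'c': 0 ⇒ 7;  out=∅∪out(7)=∅
  fail(5) 'bb': from fail(1)=0 chase 'b': 0 ⇒ 1;  out=∅∪out(1)=∅
  fail(8) 'ca': from fail(7)=0 chase 'a': 0 ⇒ 0;  out={2}∪out(0)={2}
  fail(9) 'cc': from fail(7)=0 chase 'c': 0 ⇒ 7;  out=∅∪out(7)=∅
  fail(3) 'bcc': from fail(2)=7 chase 'c': 7 ⇒ 9;  out=∅∪out(9)=∅
  fail(6) 'bba': from fail(5)=1 chase 'a': 1→0 ⇒ 0;  out={1}∪out(0)={1}
  fail(10) 'ccb': from fail(9)=7 chase 'b': 7→0 ⇒ 1;  out={3}∪out(1)={3}
  fail(4) 'bccb': from fail(3)=9 chase 'b': 9 ⇒ 10;  out={0}∪out(10)={0,3}

Scan:
pos 0 'c': at 7
pos 1 'b': at 1 (via fail)
pos 2 'c': at 2
pos 3 'c': at 3
pos 4 'b': at 4  ** P0@[1:4],P3@[2:4]
pos 5 'a': at 0 (via fail)
pos 6 'b': at 1
pos 7 'c': at 2
pos 8 'c': at 3
pos 9 'b': at 4  ** P0@[6:9],P3@[7:9]
pos 10 'c': at 2 (via fail)
pos 11 'a': at 8 (via fail)  ** P2@[10:11]
pos 12 'c': at 7 (via fail)
pos 13 'b': at 1 (via fail)
pos 14 'c': at 2
pos 15 'c': at 3
pos 16 'b': at 4  ** P0@[13:16],P3@[14:16]
pos 17 'b': at 5 (via fail)
pos 18 'c': at 2 (via fail)
pos 19 'a': at 8 (via fail)  ** P2@[18:19]
pos 20 'b': at 1 (via fail)
pos 21 'c': at 2
pos 22 'b': at 1 (via fail)
pos 23 'c': at 2
pos 24 'c': at 3
pos 25 'b': at 4  ** P0@[22:25],P3@[23:25]
pos 26 'b': at 5 (via fail)
pos 27 'a': at 6  ** P1@[25:27]
pos 28 'b': at 1 (via fail)
pos 29 'c': at 2
pos 30 'a': at 8 (via fail)  ** P2@[29:30]
pos 31 'c': at 7 (via fail)
pos 32 'b': at 1 (via fail)
pos 33 'a': at 0 (via fail)
pos 34 'b': at 1
pos 35 'b': at 5
pos 36 'a': at 6  ** P1@[34:36]
pos 37 'b': at 1 (via fail)
pos 38 'c': at 2
pos 39 'c': at 3
pos 40 'b': at 4  ** P0@[37:40],P3@[38:40]
pos 41 'c': at 2 (via fail)
pos 42 'a': at 8 (via fail)  ** P2@[41:42]
pos 43 'c': at 7 (via fail)
pos 44 'c': at 9
pos 45 'c': at 9 (via fail)
pos 46 'c': at 9 (via fail)
pos 47 'b': at 10  ** P3@[45:47]
pos 48 'a': at 0 (via fail)
pos 49 'c': at 7
pos 50 'a': at 8  ** P2@[49:50]
pos 51 'b': at 1 (via fail)
pos 52 'b': at 5
pos 53 'a': at 6  ** P1@[51:53]
pos 54 'a': at 0 (via fail)
pos 55 'b': at 1
pos 56 'b': at 5

Matches: [[4,0],[4,3],[9,0],[9,3],[11,2],[16,0],[16,3],[19,2],[25,0],[25,3],[27,1],[30,2],[36,1],[40,0],[40,3],[42,2],[47,3],[50,2],[53,1]]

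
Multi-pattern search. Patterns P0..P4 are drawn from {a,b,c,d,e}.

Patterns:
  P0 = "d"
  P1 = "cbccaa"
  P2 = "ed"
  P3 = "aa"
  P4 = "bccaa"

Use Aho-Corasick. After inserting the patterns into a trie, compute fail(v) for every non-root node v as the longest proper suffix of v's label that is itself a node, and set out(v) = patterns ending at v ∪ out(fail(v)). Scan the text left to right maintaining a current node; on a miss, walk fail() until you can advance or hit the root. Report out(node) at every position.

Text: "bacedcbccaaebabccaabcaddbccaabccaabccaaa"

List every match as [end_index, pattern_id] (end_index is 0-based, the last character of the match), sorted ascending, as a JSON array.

Build automaton:
Trie (insert patterns):
  n0 'ε': a→10 b→12 c→2 d→1 e→8
  n1 'd': ·  [P0 ends]
  n2 'c': b→3
  n3 'cb': c→4
  n4 'cbc': c→5
  n5 'cbcc': a→6
  n6 'cbcca': a→7
  n7 'cbccaa': ·  [P1 ends]
  n8 'e': d→9
  n9 'ed': ·  [P2 ends]
  n10 'a': a→11
  n11 'aa': ·  [P3 ends]
  n12 'b': c→13
  n13 'bc': c→14
  n14 'bcc': a→15
  n15 'bcca': a→16
  n16 'bccaa': ·  [P4 ends]

Failure links (BFS by depth):
  n1('d'): parent n0 fail=0; on 'd' 0 → fail=0;  out {0}∪∅={0}
  n2('c'): parent n0 fail=0; on 'c' 0 → fail=0;  out ∅∪∅=∅
  n8('e'): parent n0 fail=0; on 'e' 0 → fail=0;  out ∅∪∅=∅
  n10('a'): parent n0 fail=0; on 'a' 0 → fail=0;  out ∅∪∅=∅
  n12('b'): parent n0 fail=0; on 'b' 0 → fail=0;  out ∅∪∅=∅
  n3('cb'): parent n2 fail=0; on 'b' 0 → fail=12;  out ∅∪∅=∅
  n9('ed'): parent n8 fail=0; on 'd' 0 → fail=1;  out {2}∪{0}={0,2}
  n11('aa'): parent n10 fail=0; on 'a' 0 → fail=10;  out {3}∪∅={3}
  n13('bc'): parent n12 fail=0; on 'c' 0 → fail=2;  out ∅∪∅=∅
  n4('cbc'): parent n3 fail=12; on 'c' 12 → fail=13;  out ∅∪∅=∅
  n14('bcc'): parent n13 fail=2; on 'c' 2→0 → fail=2;  out ∅∪∅=∅
  n5('cbcc'): parent n4 fail=13; on 'c' 13 → fail=14;  out ∅∪∅=∅
  n15('bcca'): parent n14 fail=2; on 'a' 2→0 → fail=10;  out ∅∪∅=∅
  n6('cbcca'): parent n5 fail=14; on 'a' 14 → fail=15;  out ∅∪∅=∅
  n16('bccaa'): parent n15 fail=10; on 'a' 10 → fail=11;  out {4}∪{3}={3,4}
  n7('cbccaa'): parent n6 fail=15; on 'a' 15 → fail=16;  out {1}∪{3,4}={1,3,4}

Run:
[0] read 'b'  n0⇒n12
[1] read 'a'  n12⇒n10 ·f
[2] read 'c'  n10⇒n2 ·f
[3] read 'e'  n2⇒n8 ·f
[4] read 'd'  n8⇒n9  emit P0@[4:4],P2@[3:4]
[5] read 'c'  n9⇒n2 ·f
[6] read 'b'  n2⇒n3
[7] read 'c'  n3⇒n4
[8] read 'c'  n4⇒n5
[9] read 'a'  n5⇒n6
[10] read 'a'  n6⇒n7  emit P1@[5:10],P3@[9:10],P4@[6:10]
[11] read 'e'  n7⇒n8 ·f
[12] read 'b'  n8⇒n12 ·f
[13] read 'a'  n12⇒n10 ·f
[14] read 'b'  n10⇒n12 ·f
[15] read 'c'  n12⇒n13
[16] read 'c'  n13⇒n14
[17] read 'a'  n14⇒n15
[18] read 'a'  n15⇒n16  emit P3@[17:18],P4@[14:18]
[19] read 'b'  n16⇒n12 ·f
[20] read 'c'  n12⇒n13
[21] read 'a'  n13⇒n10 ·f
[22] read 'd'  n10⇒n1 ·f  emit P0@[22:22]
[23] read 'd'  n1⇒n1 ·f  emit P0@[23:23]
[24] read 'b'  n1⇒n12 ·f
[25] read 'c'  n12⇒n13
[26] read 'c'  n13⇒n14
[27] read 'a'  n14⇒n15
[28] read 'a'  n15⇒n16  emit P3@[27:28],P4@[24:28]
[29] read 'b'  n16⇒n12 ·f
[30] read 'c'  n12⇒n13
[31] read 'c'  n13⇒n14
[32] read 'a'  n14⇒n15
[33] read 'a'  n15⇒n16  emit P3@[32:33],P4@[29:33]
[34] read 'b'  n16⇒n12 ·f
[35] read 'c'  n12⇒n13
[36] read 'c'  n13⇒n14
[37] read 'a'  n14⇒n15
[38] read 'a'  n15⇒n16  emit P3@[37:38],P4@[34:38]
[39] read 'a'  n16⇒n11 ·f  emit P3@[38:39]

Matches: [[4,0],[4,2],[10,1],[10,3],[10,4],[18,3],[18,4],[22,0],[23,0],[28,3],[28,4],[33,3],[33,4],[38,3],[38,4],[39,3]]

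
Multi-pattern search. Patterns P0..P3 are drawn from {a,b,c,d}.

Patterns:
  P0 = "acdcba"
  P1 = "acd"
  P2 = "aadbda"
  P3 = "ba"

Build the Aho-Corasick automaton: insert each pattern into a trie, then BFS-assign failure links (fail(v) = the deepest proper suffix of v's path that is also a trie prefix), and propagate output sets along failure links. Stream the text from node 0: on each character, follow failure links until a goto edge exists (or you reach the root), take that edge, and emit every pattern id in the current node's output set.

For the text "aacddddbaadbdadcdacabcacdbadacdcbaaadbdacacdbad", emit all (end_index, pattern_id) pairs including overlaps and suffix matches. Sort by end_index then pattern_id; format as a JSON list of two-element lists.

Construct AC machine:
Trie (insert patterns):
  n0 'ε': a→1 b→12
  n1 'a': a→7 c→2
  n2 'ac': d→3
  n3 'acd': c→4  [P1 ends]
  n4 'acdc': b→5
  n5 'acdcb': a→6
  n6 'acdcba': ·  [P0 ends]
  n7 'aa': d→8
  n8 'aad': b→9
  n9 'aadb': d→10
  n10 'aadbd': a→11
  n11 'aadbda': ·  [P2 ends]
  n12 'b': a→13
  n13 'ba': ·  [P3 ends]

Failure links (BFS by depth):
  n1('a'): parent n0 fail=0; on 'a' 0 → fail=0;  out ∅∪∅=∅
  n12('b'): parent n0 fail=0; on 'b' 0 → fail=0;  out ∅∪∅=∅
  n2('ac'): parent n1 fail=0; on 'c' 0 → fail=0;  out ∅∪∅=∅
  n7('aa'): parent n1 fail=0; on 'a' 0 → fail=1;  out ∅∪∅=∅
  n13('ba'): parent n12 fail=0; on 'a' 0 → fail=1;  out {3}∪∅={3}
  n3('acd'): parent n2 fail=0; on 'd' 0 → fail=0;  out {1}∪∅={1}
  n8('aad'): parent n7 fail=1; on 'd' 1→0 → fail=0;  out ∅∪∅=∅
  n4('acdc'): parent n3 fail=0; on 'c' 0 → fail=0;  out ∅∪∅=∅
  n9('aadb'): parent n8 fail=0; on 'b' 0 → fail=12;  out ∅∪∅=∅
  n5('acdcb'): parent n4 fail=0; on 'b' 0 → fail=12;  out ∅∪∅=∅
  n10('aadbd'): parent n9 fail=12; on 'd' 12→0 → fail=0;  out ∅∪∅=∅
  n6('acdcba'): parent n5 fail=12; on 'a' 12 → fail=13;  out {0}∪{3}={0,3}
  n11('aadbda'): parent n10 fail=0; on 'a' 0 → fail=1;  out {2}∪∅={2}

Scan:
[0] read 'a'  n0⇒n1
[1] read 'a'  n1⇒n7
[2] read 'c'  n7⇒n2 (via fail)
[3] read 'd'  n2⇒n3  emit P1@[1:3]
[4] read 'd'  n3⇒n0 (via fail)
[5] read 'd'  n0⇒n0
[6] read 'd'  n0⇒n0
[7] read 'b'  n0⇒n12
[8] read 'a'  n12⇒n13  emit P3@[7:8]
[9] read 'a'  n13⇒n7 (via fail)
[10] read 'd'  n7⇒n8
[11] read 'b'  n8⇒n9
[12] read 'd'  n9⇒n10
[13] read 'a'  n10⇒n11  emit P2@[8:13]
[14] read 'd'  n11⇒n0 (via fail)
[15] read 'c'  n0⇒n0
[16] read 'd'  n0⇒n0
[17] read 'a'  n0⇒n1
[18] read 'c'  n1⇒n2
[19] read 'a'  n2⇒n1 (via fail)
[20] read 'b'  n1⇒n12 (via fail)
[21] read 'c'  n12⇒n0 (via fail)
[22] read 'a'  n0⇒n1
[23] read 'c'  n1⇒n2
[24] read 'd'  n2⇒n3  emit P1@[22:24]
[25] read 'b'  n3⇒n12 (via fail)
[26] read 'a'  n12⇒n13  emit P3@[25:26]
[27] read 'd'  n13⇒n0 (via fail)
[28] read 'a'  n0⇒n1
[29] read 'c'  n1⇒n2
[30] read 'd'  n2⇒n3  emit P1@[28:30]
[31] read 'c'  n3⇒n4
[32] read 'b'  n4⇒n5
[33] read 'a'  n5⇒n6  emit P0@[28:33],P3@[32:33]
[34] read 'a'  n6⇒n7 (via fail)
[35] read 'a'  n7⇒n7 (via fail)
[36] read 'd'  n7⇒n8
[37] read 'b'  n8⇒n9
[38] read 'd'  n9⇒n10
[39] read 'a'  n10⇒n11  emit P2@[34:39]
[40] read 'c'  n11⇒n2 (via fail)
[41] read 'a'  n2⇒n1 (via fail)
[42] read 'c'  n1⇒n2
[43] read 'd'  n2⇒n3  emit P1@[41:43]
[44] read 'b'  n3⇒n12 (via fail)
[45] read 'a'  n12⇒n13  emit P3@[44:45]
[46] read 'd'  n13⇒n0 (via fail)

Matches: [[3,1],[8,3],[13,2],[24,1],[26,3],[30,1],[33,0],[33,3],[39,2],[43,1],[45,3]]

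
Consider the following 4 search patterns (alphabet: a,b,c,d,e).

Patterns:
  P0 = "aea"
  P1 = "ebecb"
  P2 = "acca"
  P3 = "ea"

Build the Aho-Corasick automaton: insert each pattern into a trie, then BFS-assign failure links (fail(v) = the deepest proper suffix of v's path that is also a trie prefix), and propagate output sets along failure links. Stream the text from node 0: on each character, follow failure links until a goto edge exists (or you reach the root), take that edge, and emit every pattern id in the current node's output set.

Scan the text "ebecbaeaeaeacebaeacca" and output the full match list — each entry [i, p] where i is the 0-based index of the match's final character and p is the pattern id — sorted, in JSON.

Build:
Trie (insert patterns):
  n0 'ε': a→1 e→4
  n1 'a': c→9 e→2
  n2 'ae': a→3
  n3 'aea': ·  ←P0
  n4 'e': a→12 b→5
  n5 'eb': e→6
  n6 'ebe': c→7
  n7 'ebec': b→8
  n8 'ebecb': ·  ←P1
  n9 'ac': c→10
  n10 'acc': a→11
  n11 'acca': ·  ←P2
  n12 'ea': ·  ←P3

Failure links (BFS by depth):
  fail(1) 'a': from fail(0)=0 chase 'a': 0 ⇒ 0;  out=∅∪out(0)=∅
  fail(4) 'e': from fail(0)=0 chase 'e': 0 ⇒ 0;  out=∅∪out(0)=∅
  fail(2) 'ae': from fail(1)=0 chase 'e': 0 ⇒ 4;  out=∅∪out(4)=∅
  fail(5) 'eb': from fail(4)=0 chase 'b': 0 ⇒ 0;  out=∅∪out(0)=∅
  fail(9) 'ac': from fail(1)=0 chase 'c': 0 ⇒ 0;  out=∅∪out(0)=∅
  fail(12) 'ea': from fail(4)=0 chase 'a': 0 ⇒ 1;  out={3}∪out(1)={3}
  fail(3) 'aea': from fail(2)=4 chase 'a': 4 ⇒ 12;  out={0}∪out(12)={0,3}
  fail(6) 'ebe': from fail(5)=0 chase 'e': 0 ⇒ 4;  out=∅∪out(4)=∅
  fail(10) 'acc': from fail(9)=0 chase 'c': 0 ⇒ 0;  out=∅∪out(0)=∅
  fail(7) 'ebec': from fail(6)=4 chase 'c': 4→0 ⇒ 0;  out=∅∪out(0)=∅
  fail(11) 'acca': from fail(10)=0 chase 'a': 0 ⇒ 1;  out={2}∪out(1)={2}
  fail(8) 'ebecb': from fail(7)=0 chase 'b': 0 ⇒ 0;  out={1}∪out(0)={1}

Scan:
pos 0 'e': at 4
pos 1 'b': at 5
pos 2 'e': at 6
pos 3 'c': at 7
pos 4 'b': at 8  → match P1@[0:4]
pos 5 'a': at 1 ·f
pos 6 'e': at 2
pos 7 'a': at 3  → match P0@[5:7],P3@[6:7]
pos 8 'e': at 2 ·f
pos 9 'a': at 3  → match P0@[7:9],P3@[8:9]
pos 10 'e': at 2 ·f
pos 11 'a': at 3  → match P0@[9:11],P3@[10:11]
pos 12 'c': at 9 ·f
pos 13 'e': at 4 ·f
pos 14 'b': at 5
pos 15 'a': at 1 ·f
pos 16 'e': at 2
pos 17 'a': at 3  → match P0@[15:17],P3@[16:17]
pos 18 'c': at 9 ·f
pos 19 'c': at 10
pos 20 'a': at 11  → match P2@[17:20]

Result: [[4,1],[7,0],[7,3],[9,0],[9,3],[11,0],[11,3],[17,0],[17,3],[20,2]]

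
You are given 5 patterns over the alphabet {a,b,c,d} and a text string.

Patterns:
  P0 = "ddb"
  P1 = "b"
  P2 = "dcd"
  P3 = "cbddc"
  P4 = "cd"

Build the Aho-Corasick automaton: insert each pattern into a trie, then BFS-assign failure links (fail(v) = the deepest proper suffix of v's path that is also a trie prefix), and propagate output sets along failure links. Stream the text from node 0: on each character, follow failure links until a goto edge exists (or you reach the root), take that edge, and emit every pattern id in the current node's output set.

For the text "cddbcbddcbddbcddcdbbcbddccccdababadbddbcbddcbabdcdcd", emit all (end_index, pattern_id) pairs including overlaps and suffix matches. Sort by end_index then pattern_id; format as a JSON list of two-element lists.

Build automaton:
Trie (insert patterns):
  0='ε' goto b→4 c→7 d→1
  1='d' goto c→5 d→2
  2='dd' goto b→3
  3='ddb' goto ·  [P0 ends]
  4='b' goto ·  [P1 ends]
  5='dc' goto d→6
  6='dcd' goto ·  [P2 ends]
  7='c' goto b→8 d→12
  8='cb' goto d→9
  9='cbd' goto d→10
  10='cbdd' goto c→11
  11='cbddc' goto ·  [P3 ends]
  12='cd' goto ·  [P4 ends]

BFS fail/out derivation:
  fail(1) 'd': from fail(0)=0 chase 'd': 0 ⇒ 0;  out=∅∪out(0)=∅
  fail(4) 'b': from fail(0)=0 chase 'b': 0 ⇒ 0;  out={1}∪out(0)={1}
  fail(7) 'c': from fail(0)=0 chase 'c': 0 ⇒ 0;  out=∅∪out(0)=∅
  fail(2) 'dd': from fail(1)=0 chase 'd': 0 ⇒ 1;  out=∅∪out(1)=∅
  fail(5) 'dc': from fail(1)=0 chase 'c': 0 ⇒ 7;  out=∅∪out(7)=∅
  fail(8) 'cb': from fail(7)=0 chase 'b': 0 ⇒ 4;  out=∅∪out(4)={1}
  fail(12) 'cd': from fail(7)=0 chase 'd': 0 ⇒ 1;  out={4}∪out(1)={4}
  fail(3) 'ddb': from fail(2)=1 chase 'b': 1→0 ⇒ 4;  out={0}∪out(4)={0,1}
  fail(6) 'dcd': from fail(5)=7 chase 'd': 7 ⇒ 12;  out={2}∪out(12)={2,4}
  fail(9) 'cbd': from fail(8)=4 chase 'd': 4→0 ⇒ 1;  out=∅∪out(1)=∅
  fail(10) 'cbdd': from fail(9)=1 chase 'd': 1 ⇒ 2;  out=∅∪out(2)=∅
  fail(11) 'cbddc': from fail(10)=2 chase 'c': 2→1 ⇒ 5;  out={3}∪out(5)={3}

Text stream:
i=0 'c': node 0→7
i=1 'd': node 7→12  emit P4@[0:1]
i=2 'd': node 12→2 (via fail)
i=3 'b': node 2→3  emit P0@[1:3],P1@[3:3]
i=4 'c': node 3→7 (via fail)
i=5 'b': node 7→8  emit P1@[5:5]
i=6 'd': node 8→9
i=7 'd': node 9→10
i=8 'c': node 10→11  emit P3@[4:8]
i=9 'b': node 11→8 (via fail)  emit P1@[9:9]
i=10 'd': node 8→9
i=11 'd': node 9→10
i=12 'b': node 10→3 (via fail)  emit P0@[10:12],P1@[12:12]
i=13 'c': node 3→7 (via fail)
i=14 'd': node 7→12  emit P4@[13:14]
i=15 'd': node 12→2 (via fail)
i=16 'c': node 2→5 (via fail)
i=17 'd': node 5→6  emit P2@[15:17],P4@[16:17]
i=18 'b': node 6→4 (via fail)  emit P1@[18:18]
i=19 'b': node 4→4 (via fail)  emit P1@[19:19]
i=20 'c': node 4→7 (via fail)
i=21 'b': node 7→8  emit P1@[21:21]
i=22 'd': node 8→9
i=23 'd': node 9→10
i=24 'c': node 10→11  emit P3@[20:24]
i=25 'c': node 11→7 (via fail)
i=26 'c': node 7→7 (via fail)
i=27 'c': node 7→7 (via fail)
i=28 'd': node 7→12  emit P4@[27:28]
i=29 'a': node 12→0 (via fail)
i=30 'b': node 0→4  emit P1@[30:30]
i=31 'a': node 4→0 (via fail)
i=32 'b': node 0→4  emit P1@[32:32]
i=33 'a': node 4→0 (via fail)
i=34 'd': node 0→1
i=35 'b': node 1→4 (via fail)  emit P1@[35:35]
i=36 'd': node 4→1 (via fail)
i=37 'd': node 1→2
i=38 'b': node 2→3  emit P0@[36:38],P1@[38:38]
i=39 'c': node 3→7 (via fail)
i=40 'b': node 7→8  emit P1@[40:40]
i=41 'd': node 8→9
i=42 'd': node 9→10
i=43 'c': node 10→11  emit P3@[39:43]
i=44 'b': node 11→8 (via fail)  emit P1@[44:44]
i=45 'a': node 8→0 (via fail)
i=46 'b': node 0→4  emit P1@[46:46]
i=47 'd': node 4→1 (via fail)
i=48 'c': node 1→5
i=49 'd': node 5→6  emit P2@[47:49],P4@[48:49]
i=50 'c': node 6→5 (via fail)
i=51 'd': node 5→6  emit P2@[49:51],P4@[50:51]

Matches: [[1,4],[3,0],[3,1],[5,1],[8,3],[9,1],[12,0],[12,1],[14,4],[17,2],[17,4],[18,1],[19,1],[21,1],[24,3],[28,4],[30,1],[32,1],[35,1],[38,0],[38,1],[40,1],[43,3],[44,1],[46,1],[49,2],[49,4],[51,2],[51,4]]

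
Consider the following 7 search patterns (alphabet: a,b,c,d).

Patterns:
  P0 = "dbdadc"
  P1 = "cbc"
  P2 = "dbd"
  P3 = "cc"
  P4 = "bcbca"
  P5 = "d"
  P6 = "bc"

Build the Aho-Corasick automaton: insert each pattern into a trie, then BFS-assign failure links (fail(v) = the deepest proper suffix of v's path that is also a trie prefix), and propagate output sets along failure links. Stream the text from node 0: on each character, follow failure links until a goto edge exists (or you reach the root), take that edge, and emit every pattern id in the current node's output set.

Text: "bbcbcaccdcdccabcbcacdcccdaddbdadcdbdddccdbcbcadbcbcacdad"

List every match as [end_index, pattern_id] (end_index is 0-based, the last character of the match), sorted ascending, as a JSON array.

Build:
Trie (insert patterns):
  n0 'ε': b→11 c→7 d→1
  n1 'd': b→2  ←P5
  n2 'db': d→3
  n3 'dbd': a→4  ←P2
  n4 'dbda': d→5
  n5 'dbdad': c→6
  n6 'dbdadc': ·  ←P0
  n7 'c': b→8 c→10
  n8 'cb': c→9
  n9 'cbc': ·  ←P1
  n10 'cc': ·  ←P3
  n11 'b': c→12
  n12 'bc': b→13  ←P6
  n13 'bcb': c→14
  n14 'bcbc': a→15
  n15 'bcbca': ·  ←P4

Failure links (BFS by depth):
  fail(1) 'd': from fail(0)=0 chase 'd': 0 ⇒ 0;  out={5}∪out(0)={5}
  fail(7) 'c': from fail(0)=0 chase 'c': 0 ⇒ 0;  out=∅∪out(0)=∅
  fail(11) 'b': from fail(0)=0 chase 'b': 0 ⇒ 0;  out=∅∪out(0)=∅
  fail(2) 'db': from fail(1)=0 chase 'b': 0 ⇒ 11;  out=∅∪out(11)=∅
  fail(8) 'cb': from fail(7)=0 chase 'b': 0 ⇒ 11;  out=∅∪out(11)=∅
  fail(10) 'cc': from fail(7)=0 chase 'c': 0 ⇒ 7;  out={3}∪out(7)={3}
  fail(12) 'bc': from fail(11)=0 chase 'c': 0 ⇒ 7;  out={6}∪out(7)={6}
  fail(3) 'dbd': from fail(2)=11 chase 'd': 11→0 ⇒ 1;  out={2}∪out(1)={2,5}
  fail(9) 'cbc': from fail(8)=11 chase 'c': 11 ⇒ 12;  out={1}∪out(12)={1,6}
  fail(13) 'bcb': from fail(12)=7 chase 'b': 7 ⇒ 8;  out=∅∪out(8)=∅
  fail(4) 'dbda': from fail(3)=1 chase 'a': 1→0 ⇒ 0;  out=∅∪out(0)=∅
  fail(14) 'bcbc': from fail(13)=8 chase 'c': 8 ⇒ 9;  out=∅∪out(9)={1,6}
  fail(5) 'dbdad': from fail(4)=0 chase 'd': 0 ⇒ 1;  out=∅∪out(1)={5}
  fail(15) 'bcbca': from fail(14)=9 chase 'a': 9→12→7→0 ⇒ 0;  out={4}∪out(0)={4}
  fail(6) 'dbdadc': from fail(5)=1 chase 'c': 1→0 ⇒ 7;  out={0}∪out(7)={0}

Scan:
pos 0 'b': at 11
pos 1 'b': at 11 (fail-walked)
pos 2 'c': at 12  emit P6@[1:2]
pos 3 'b': at 13
pos 4 'c': at 14  emit P1@[2:4],P6@[3:4]
pos 5 'a': at 15  emit P4@[1:5]
pos 6 'c': at 7 (fail-walked)
pos 7 'c': at 10  emit P3@[6:7]
pos 8 'd': at 1 (fail-walked)  emit P5@[8:8]
pos 9 'c': at 7 (fail-walked)
pos 10 'd': at 1 (fail-walked)  emit P5@[10:10]
pos 11 'c': at 7 (fail-walked)
pos 12 'c': at 10  emit P3@[11:12]
pos 13 'a': at 0 (fail-walked)
pos 14 'b': at 11
pos 15 'c': at 12  emit P6@[14:15]
pos 16 'b': at 13
pos 17 'c': at 14  emit P1@[15:17],P6@[16:17]
pos 18 'a': at 15  emit P4@[14:18]
pos 19 'c': at 7 (fail-walked)
pos 20 'd': at 1 (fail-walked)  emit P5@[20:20]
pos 21 'c': at 7 (fail-walked)
pos 22 'c': at 10  emit P3@[21:22]
pos 23 'c': at 10 (fail-walked)  emit P3@[22:23]
pos 24 'd': at 1 (fail-walked)  emit P5@[24:24]
pos 25 'a': at 0 (fail-walked)
pos 26 'd': at 1  emit P5@[26:26]
pos 27 'd': at 1 (fail-walked)  emit P5@[27:27]
pos 28 'b': at 2
pos 29 'd': at 3  emit P2@[27:29],P5@[29:29]
pos 30 'a': at 4
pos 31 'd': at 5  emit P5@[31:31]
pos 32 'c': at 6  emit P0@[27:32]
pos 33 'd': at 1 (fail-walked)  emit P5@[33:33]
pos 34 'b': at 2
pos 35 'd': at 3  emit P2@[33:35],P5@[35:35]
pos 36 'd': at 1 (fail-walked)  emit P5@[36:36]
pos 37 'd': at 1 (fail-walked)  emit P5@[37:37]
pos 38 'c': at 7 (fail-walked)
pos 39 'c': at 10  emit P3@[38:39]
pos 40 'd': at 1 (fail-walked)  emit P5@[40:40]
pos 41 'b': at 2
pos 42 'c': at 12 (fail-walked)  emit P6@[41:42]
pos 43 'b': at 13
pos 44 'c': at 14  emit P1@[42:44],P6@[43:44]
pos 45 'a': at 15  emit P4@[41:45]
pos 46 'd': at 1 (fail-walked)  emit P5@[46:46]
pos 47 'b': at 2
pos 48 'c': at 12 (fail-walked)  emit P6@[47:48]
pos 49 'b': at 13
pos 50 'c': at 14  emit P1@[48:50],P6@[49:50]
pos 51 'a': at 15  emit P4@[47:51]
pos 52 'c': at 7 (fail-walked)
pos 53 'd': at 1 (fail-walked)  emit P5@[53:53]
pos 54 'a': at 0 (fail-walked)
pos 55 'd': at 1  emit P5@[55:55]

Matches: [[2,6],[4,1],[4,6],[5,4],[7,3],[8,5],[10,5],[12,3],[15,6],[17,1],[17,6],[18,4],[20,5],[22,3],[23,3],[24,5],[26,5],[27,5],[29,2],[29,5],[31,5],[32,0],[33,5],[35,2],[35,5],[36,5],[37,5],[39,3],[40,5],[42,6],[44,1],[44,6],[45,4],[46,5],[48,6],[50,1],[50,6],[51,4],[53,5],[55,5]]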